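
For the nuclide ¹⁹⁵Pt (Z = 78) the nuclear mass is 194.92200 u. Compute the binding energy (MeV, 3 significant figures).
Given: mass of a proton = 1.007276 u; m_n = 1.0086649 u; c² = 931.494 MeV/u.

1550 MeV

Mass of separated nucleons = 78(1.007276) + 117(1.0086649) = 78.567528 + 118.0137933 = 196.5813213 u
Δm = 196.5813213 − 194.92200 = 1.6593213 u
Converting to energy: 1.6593213 u × 931.494 MeV/u = 1545.65 MeV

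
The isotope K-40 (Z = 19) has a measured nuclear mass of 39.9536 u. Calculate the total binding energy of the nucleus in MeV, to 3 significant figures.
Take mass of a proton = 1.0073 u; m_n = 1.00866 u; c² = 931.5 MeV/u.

Z = 19, so N = A − Z = 40 − 19 = 21.
Mass of separated nucleons = 19(1.0073) + 21(1.00866) = 19.1387 + 21.18186 = 40.32056 u
Δm = 40.32056 − 39.9536 = 0.36696 u
E_B = 0.36696 × 931.5 = 341.823 MeV

342 MeV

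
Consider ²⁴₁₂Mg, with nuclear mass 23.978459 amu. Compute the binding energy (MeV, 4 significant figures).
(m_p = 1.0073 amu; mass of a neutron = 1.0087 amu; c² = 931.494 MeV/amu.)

With 12 protons and 12 neutrons (A = 24):
Mass of separated nucleons = 12(1.0073) + 12(1.0087) = 12.0876 + 12.1044 = 24.1920 amu
The mass defect is 24.1920 − 23.978459 = 0.213541 amu.
Converting to energy: 0.213541 amu × 931.494 MeV/amu = 198.912 MeV

198.9 MeV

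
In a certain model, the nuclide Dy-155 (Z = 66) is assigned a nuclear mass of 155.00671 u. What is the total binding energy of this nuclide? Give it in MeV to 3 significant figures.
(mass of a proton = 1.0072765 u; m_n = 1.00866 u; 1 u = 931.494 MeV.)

1160 MeV

Z = 66, so N = A − Z = 155 − 66 = 89.
Σm = 66·m_p + 89·m_n = 66.4802490 + 89.77074 = 156.2509890 u
Δm = 156.2509890 − 155.00671 = 1.2442790 u
Binding energy = Δm·c² = 1.2442790 × 931.494 MeV/u = 1159.04 MeV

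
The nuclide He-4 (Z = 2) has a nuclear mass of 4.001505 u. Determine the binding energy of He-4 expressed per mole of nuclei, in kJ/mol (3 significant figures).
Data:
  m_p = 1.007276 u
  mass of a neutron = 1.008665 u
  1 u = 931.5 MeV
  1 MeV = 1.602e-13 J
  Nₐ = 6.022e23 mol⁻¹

Total constituent mass: 2 × 1.007276 + 2 × 1.008665 = 4.031882 u
Δm = 4.031882 − 4.001505 = 0.030377 u
E_B = 0.030377 × 931.5 = 28.2962 MeV
Per nucleus in joules: 28.2962 MeV × 1.602e-13 J/MeV = 4.5331e-12 J
Per mole: 4.5331e-12 J × 6.022e23 mol⁻¹ = 2.7298e+12 J/mol

2.73e+09 kJ/mol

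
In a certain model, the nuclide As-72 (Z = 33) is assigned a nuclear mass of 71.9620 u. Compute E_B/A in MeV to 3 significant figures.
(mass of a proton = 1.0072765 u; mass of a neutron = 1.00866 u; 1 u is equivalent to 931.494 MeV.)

The nucleus contains 33 protons and 72 − 33 = 39 neutrons.
Mass of separated nucleons = 33(1.0072765) + 39(1.00866) = 33.2401245 + 39.33774 = 72.5778645 u
Mass defect Δm = 72.5778645 − 71.9620 = 0.6158645 u
Binding energy = Δm·c² = 0.6158645 × 931.494 MeV/u = 573.674 MeV
BE/A = 573.674 MeV / 72 = 7.968 MeV/nucleon

7.97 MeV/nucleon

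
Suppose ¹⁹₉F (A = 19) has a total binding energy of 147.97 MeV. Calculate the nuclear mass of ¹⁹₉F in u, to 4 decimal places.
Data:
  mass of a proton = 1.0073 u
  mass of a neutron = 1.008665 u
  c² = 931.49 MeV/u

Mass defect = 147.97 MeV / (931.49 MeV/u) = 0.158853 u
Constituent mass = 9(1.0073) + 10(1.008665) = 19.152350 u
Nuclear mass = 19.152350 − 0.158853 = 18.993497 u ≈ 18.9935 u (to 4 decimal places)

18.9935 u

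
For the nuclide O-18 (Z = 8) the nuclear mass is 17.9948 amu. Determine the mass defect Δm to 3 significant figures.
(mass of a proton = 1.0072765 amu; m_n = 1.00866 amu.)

0.150 amu

Total constituent mass: 8 × 1.0072765 + 10 × 1.00866 = 18.1448120 amu
Δm = 18.1448120 − 17.9948 = 0.1500120 amu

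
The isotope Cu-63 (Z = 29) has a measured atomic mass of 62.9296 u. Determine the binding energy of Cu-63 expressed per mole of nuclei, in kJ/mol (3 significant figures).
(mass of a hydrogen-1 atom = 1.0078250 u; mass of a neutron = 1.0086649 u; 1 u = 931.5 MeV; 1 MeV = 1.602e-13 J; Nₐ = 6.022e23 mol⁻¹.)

5.32e+10 kJ/mol

The nucleus contains 29 protons and 63 − 29 = 34 neutrons.
Total constituent mass: 29 × 1.0078250 + 34 × 1.0086649 = 63.5215316 u
The mass defect is 63.5215316 − 62.9296 = 0.5919316 u.
Converting to energy: 0.5919316 u × 931.5 MeV/u = 551.384 MeV
Per nucleus in joules: 551.384 MeV × 1.602e-13 J/MeV = 8.8332e-11 J
Per mole: 8.8332e-11 J × 6.022e23 mol⁻¹ = 5.3194e+13 J/mol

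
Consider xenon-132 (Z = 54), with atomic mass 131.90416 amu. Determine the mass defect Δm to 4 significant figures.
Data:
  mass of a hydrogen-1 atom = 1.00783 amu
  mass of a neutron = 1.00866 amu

The nucleus contains 54 protons and 132 − 54 = 78 neutrons.
Σm = 54·m(¹H) + 78·m_n = 54.42282 + 78.67548 = 133.09830 amu
Δm = 133.09830 − 131.90416 = 1.19414 amu

1.194 amu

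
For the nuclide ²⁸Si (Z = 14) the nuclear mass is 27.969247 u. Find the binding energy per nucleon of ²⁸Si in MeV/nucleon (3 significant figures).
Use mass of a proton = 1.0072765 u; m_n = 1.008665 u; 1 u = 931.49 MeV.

The nucleus contains 14 protons and 28 − 14 = 14 neutrons.
Mass of separated nucleons = 14(1.0072765) + 14(1.008665) = 14.1018710 + 14.121310 = 28.2231810 u
Mass defect Δm = 28.2231810 − 27.969247 = 0.2539340 u
Converting to energy: 0.2539340 u × 931.49 MeV/u = 236.537 MeV
Dividing by A = 28 gives 8.448 MeV per nucleon.

8.45 MeV/nucleon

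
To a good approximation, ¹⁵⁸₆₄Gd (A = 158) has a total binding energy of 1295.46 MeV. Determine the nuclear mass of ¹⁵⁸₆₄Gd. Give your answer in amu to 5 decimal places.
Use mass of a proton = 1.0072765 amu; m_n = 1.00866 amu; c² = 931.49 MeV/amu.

Mass defect = 1295.46 MeV / (931.49 MeV/amu) = 1.3907396 amu
Constituent mass = 64(1.0072765) + 94(1.00866) = 159.2797360 amu
Nuclear mass = 159.2797360 − 1.3907396 = 157.8889964 amu ≈ 157.88900 amu (to 5 decimal places)

157.88900 amu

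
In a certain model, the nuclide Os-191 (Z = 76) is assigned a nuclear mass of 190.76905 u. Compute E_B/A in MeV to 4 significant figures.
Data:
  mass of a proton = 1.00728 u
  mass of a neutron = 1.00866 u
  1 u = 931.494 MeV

The nucleus contains 76 protons and 191 − 76 = 115 neutrons.
Total constituent mass: 76 × 1.00728 + 115 × 1.00866 = 192.54918 u
Mass defect Δm = 192.54918 − 190.76905 = 1.78013 u
E_B = 1.78013 × 931.494 = 1658.18 MeV
Dividing by A = 191 gives 8.682 MeV per nucleon.

8.682 MeV/nucleon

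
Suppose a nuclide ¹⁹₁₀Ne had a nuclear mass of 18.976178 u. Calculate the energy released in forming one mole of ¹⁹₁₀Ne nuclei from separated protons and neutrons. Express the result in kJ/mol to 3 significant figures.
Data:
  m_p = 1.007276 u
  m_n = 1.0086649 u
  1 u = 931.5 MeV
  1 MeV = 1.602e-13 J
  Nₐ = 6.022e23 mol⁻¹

Σm = 10·m_p + 9·m_n = 10.072760 + 9.0779841 = 19.1507441 u
Δm = 19.1507441 − 18.976178 = 0.1745661 u
Converting to energy: 0.1745661 u × 931.5 MeV/u = 162.608 MeV
Per nucleus in joules: 162.608 MeV × 1.602e-13 J/MeV = 2.6050e-11 J
Per mole: 2.6050e-11 J × 6.022e23 mol⁻¹ = 1.5687e+13 J/mol

1.57e+10 kJ/mol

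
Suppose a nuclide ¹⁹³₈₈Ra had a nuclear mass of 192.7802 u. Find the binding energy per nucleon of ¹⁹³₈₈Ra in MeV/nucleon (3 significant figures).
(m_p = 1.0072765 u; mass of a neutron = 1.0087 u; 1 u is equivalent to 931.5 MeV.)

The nucleus contains 88 protons and 193 − 88 = 105 neutrons.
Σm = 88·m_p + 105·m_n = 88.6403320 + 105.9135 = 194.5538320 u
The mass defect is 194.5538320 − 192.7802 = 1.7736320 u.
E_B = 1.7736320 × 931.5 = 1652.14 MeV
BE/A = 1652.14 MeV / 193 = 8.560 MeV/nucleon

8.56 MeV/nucleon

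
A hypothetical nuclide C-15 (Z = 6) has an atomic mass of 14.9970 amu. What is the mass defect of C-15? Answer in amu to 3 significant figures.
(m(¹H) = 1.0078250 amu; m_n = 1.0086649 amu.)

0.128 amu

With 6 protons and 9 neutrons (A = 15):
Mass of separated nucleons = 6(1.0078250) + 9(1.0086649) = 6.0469500 + 9.0779841 = 15.1249341 amu
The mass defect is 15.1249341 − 14.9970 = 0.1279341 amu.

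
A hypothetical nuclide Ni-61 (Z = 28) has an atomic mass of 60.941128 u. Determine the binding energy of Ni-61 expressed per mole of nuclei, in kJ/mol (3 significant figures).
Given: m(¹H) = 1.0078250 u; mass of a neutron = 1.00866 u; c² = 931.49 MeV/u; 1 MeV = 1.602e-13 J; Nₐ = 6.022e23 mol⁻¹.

5.07e+10 kJ/mol

Z = 28, so N = A − Z = 61 − 28 = 33.
Total constituent mass: 28 × 1.0078250 + 33 × 1.00866 = 61.5048800 u
Δm = 61.5048800 − 60.941128 = 0.5637520 u
E_B = 0.5637520 × 931.49 = 525.129 MeV
Per nucleus in joules: 525.129 MeV × 1.602e-13 J/MeV = 8.4126e-11 J
Per mole: 8.4126e-11 J × 6.022e23 mol⁻¹ = 5.0661e+13 J/mol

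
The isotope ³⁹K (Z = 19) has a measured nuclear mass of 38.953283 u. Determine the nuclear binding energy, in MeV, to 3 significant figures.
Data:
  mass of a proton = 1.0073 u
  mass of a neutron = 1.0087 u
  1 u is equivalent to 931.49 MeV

335 MeV

Σm = 19·m_p + 20·m_n = 19.1387 + 20.1740 = 39.3127 u
The mass defect is 39.3127 − 38.953283 = 0.359417 u.
Converting to energy: 0.359417 u × 931.49 MeV/u = 334.793 MeV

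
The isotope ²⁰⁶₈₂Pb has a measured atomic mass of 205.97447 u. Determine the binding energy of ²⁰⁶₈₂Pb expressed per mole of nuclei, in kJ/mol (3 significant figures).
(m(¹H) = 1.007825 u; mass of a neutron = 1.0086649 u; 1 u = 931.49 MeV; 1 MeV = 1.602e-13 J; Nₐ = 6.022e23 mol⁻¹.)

With 82 protons and 124 neutrons (A = 206):
Mass of separated nucleons = 82(1.007825) + 124(1.0086649) = 82.641650 + 125.0744476 = 207.7160976 u
The mass defect is 207.7160976 − 205.97447 = 1.7416276 u.
Converting to energy: 1.7416276 u × 931.49 MeV/u = 1622.31 MeV
Per nucleus in joules: 1622.31 MeV × 1.602e-13 J/MeV = 2.5989e-10 J
Per mole: 2.5989e-10 J × 6.022e23 mol⁻¹ = 1.5651e+14 J/mol

1.57e+11 kJ/mol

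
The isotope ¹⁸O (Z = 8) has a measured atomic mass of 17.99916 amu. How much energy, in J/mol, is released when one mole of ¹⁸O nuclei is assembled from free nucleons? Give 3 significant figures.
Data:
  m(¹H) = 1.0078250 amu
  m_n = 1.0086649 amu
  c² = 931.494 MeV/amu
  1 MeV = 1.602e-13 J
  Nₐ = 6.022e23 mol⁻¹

1.35e+13 J/mol

Z = 8, so N = A − Z = 18 − 8 = 10.
Total constituent mass: 8 × 1.0078250 + 10 × 1.0086649 = 18.1492490 amu
The mass defect is 18.1492490 − 17.99916 = 0.1500890 amu.
Converting to energy: 0.1500890 amu × 931.494 MeV/amu = 139.807 MeV
Per nucleus in joules: 139.807 MeV × 1.602e-13 J/MeV = 2.2397e-11 J
Per mole: 2.2397e-11 J × 6.022e23 mol⁻¹ = 1.3487e+13 J/mol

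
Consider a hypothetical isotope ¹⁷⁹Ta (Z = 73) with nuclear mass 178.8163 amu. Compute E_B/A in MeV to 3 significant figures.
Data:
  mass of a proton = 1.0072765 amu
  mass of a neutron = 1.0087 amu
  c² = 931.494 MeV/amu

With 73 protons and 106 neutrons (A = 179):
Mass of separated nucleons = 73(1.0072765) + 106(1.0087) = 73.5311845 + 106.9222 = 180.4533845 amu
Δm = 180.4533845 − 178.8163 = 1.6370845 amu
Binding energy = Δm·c² = 1.6370845 × 931.494 MeV/amu = 1524.93 MeV
Per nucleon: 1524.93 / 179 = 8.519 MeV

8.52 MeV/nucleon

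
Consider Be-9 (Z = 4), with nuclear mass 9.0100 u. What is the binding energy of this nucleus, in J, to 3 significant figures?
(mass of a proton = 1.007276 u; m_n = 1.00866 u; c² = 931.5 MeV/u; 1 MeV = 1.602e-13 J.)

The nucleus contains 4 protons and 9 − 4 = 5 neutrons.
Mass of separated nucleons = 4(1.007276) + 5(1.00866) = 4.029104 + 5.04330 = 9.072404 u
The mass defect is 9.072404 − 9.0100 = 0.062404 u.
E_B = 0.062404 × 931.5 = 58.1293 MeV
In joules: 58.1293 MeV × 1.602e-13 J/MeV = 9.3123e-12 J

9.31e-12 J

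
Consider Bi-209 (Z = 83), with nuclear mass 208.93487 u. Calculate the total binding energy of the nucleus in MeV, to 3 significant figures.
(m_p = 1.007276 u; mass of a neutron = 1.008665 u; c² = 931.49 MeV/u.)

The nucleus contains 83 protons and 209 − 83 = 126 neutrons.
Σm = 83·m_p + 126·m_n = 83.603908 + 127.091790 = 210.695698 u
Mass defect Δm = 210.695698 − 208.93487 = 1.760828 u
Converting to energy: 1.760828 u × 931.49 MeV/u = 1640.19 MeV

1640 MeV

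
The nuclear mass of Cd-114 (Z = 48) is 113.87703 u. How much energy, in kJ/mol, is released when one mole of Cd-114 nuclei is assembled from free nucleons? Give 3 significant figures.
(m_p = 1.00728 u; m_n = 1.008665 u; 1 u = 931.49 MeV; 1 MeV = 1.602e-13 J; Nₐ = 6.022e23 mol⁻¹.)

9.38e+10 kJ/mol

The nucleus contains 48 protons and 114 − 48 = 66 neutrons.
Total constituent mass: 48 × 1.00728 + 66 × 1.008665 = 114.921330 u
Mass defect Δm = 114.921330 − 113.87703 = 1.044300 u
Converting to energy: 1.044300 u × 931.49 MeV/u = 972.755 MeV
Per nucleus in joules: 972.755 MeV × 1.602e-13 J/MeV = 1.5584e-10 J
Per mole: 1.5584e-10 J × 6.022e23 mol⁻¹ = 9.3847e+13 J/mol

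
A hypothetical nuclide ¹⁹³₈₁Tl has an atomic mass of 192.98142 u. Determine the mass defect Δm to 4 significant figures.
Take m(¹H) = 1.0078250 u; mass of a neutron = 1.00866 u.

1.622 u

With 81 protons and 112 neutrons (A = 193):
Mass of separated nucleons = 81(1.0078250) + 112(1.00866) = 81.6338250 + 112.96992 = 194.6037450 u
Mass defect Δm = 194.6037450 − 192.98142 = 1.6223250 u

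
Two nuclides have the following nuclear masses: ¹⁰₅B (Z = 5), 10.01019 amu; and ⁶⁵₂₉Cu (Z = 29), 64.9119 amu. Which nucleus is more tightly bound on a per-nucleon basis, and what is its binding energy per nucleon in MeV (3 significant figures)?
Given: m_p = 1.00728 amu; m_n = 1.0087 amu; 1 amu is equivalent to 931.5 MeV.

⁶⁵₂₉Cu; 8.78 MeV/nucleon

¹⁰₅B: Σm = 5(1.00728) + 5(1.0087) = 10.07990 amu; Δm = 0.06971 amu; E_B = 64.9349 MeV; E_B/A = 6.493 MeV
⁶⁵₂₉Cu: Σm = 29(1.00728) + 36(1.0087) = 65.52432 amu; Δm = 0.61242 amu; E_B = 570.47 MeV; E_B/A = 8.776 MeV
⁶⁵₂₉Cu has the higher binding energy per nucleon, so it is the more tightly bound nucleus.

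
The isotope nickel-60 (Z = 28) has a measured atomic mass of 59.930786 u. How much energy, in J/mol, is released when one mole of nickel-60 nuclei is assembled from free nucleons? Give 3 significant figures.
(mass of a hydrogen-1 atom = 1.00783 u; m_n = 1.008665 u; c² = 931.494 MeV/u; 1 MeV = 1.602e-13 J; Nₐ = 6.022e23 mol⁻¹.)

5.08e+13 J/mol

Mass of separated nucleons = 28(1.00783) + 32(1.008665) = 28.21924 + 32.277280 = 60.496520 u
The mass defect is 60.496520 − 59.930786 = 0.565734 u.
Converting to energy: 0.565734 u × 931.494 MeV/u = 526.978 MeV
Per nucleus in joules: 526.978 MeV × 1.602e-13 J/MeV = 8.4422e-11 J
Per mole: 8.4422e-11 J × 6.022e23 mol⁻¹ = 5.0839e+13 J/mol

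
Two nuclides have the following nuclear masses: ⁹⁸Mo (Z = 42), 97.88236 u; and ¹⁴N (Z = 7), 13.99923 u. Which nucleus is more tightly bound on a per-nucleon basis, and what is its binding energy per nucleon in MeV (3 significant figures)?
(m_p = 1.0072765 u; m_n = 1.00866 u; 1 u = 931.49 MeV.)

⁹⁸Mo; 8.63 MeV/nucleon

⁹⁸Mo: Σm = 42(1.0072765) + 56(1.00866) = 98.7905730 u; Δm = 0.9082130 u; E_B = 845.99 MeV; E_B/A = 8.633 MeV
¹⁴N: Σm = 7(1.0072765) + 7(1.00866) = 14.1115555 u; Δm = 0.1123255 u; E_B = 104.63 MeV; E_B/A = 7.474 MeV
⁹⁸Mo has the higher binding energy per nucleon, so it is the more tightly bound nucleus.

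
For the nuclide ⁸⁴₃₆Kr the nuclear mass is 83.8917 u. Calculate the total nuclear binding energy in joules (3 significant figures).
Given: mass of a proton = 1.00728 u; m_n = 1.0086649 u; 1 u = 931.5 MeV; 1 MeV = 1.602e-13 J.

The nucleus contains 36 protons and 84 − 36 = 48 neutrons.
Σm = 36·m_p + 48·m_n = 36.26208 + 48.4159152 = 84.6779952 u
Δm = 84.6779952 − 83.8917 = 0.7862952 u
E_B = 0.7862952 × 931.5 = 732.434 MeV
In joules: 732.434 MeV × 1.602e-13 J/MeV = 1.1734e-10 J

1.17e-10 J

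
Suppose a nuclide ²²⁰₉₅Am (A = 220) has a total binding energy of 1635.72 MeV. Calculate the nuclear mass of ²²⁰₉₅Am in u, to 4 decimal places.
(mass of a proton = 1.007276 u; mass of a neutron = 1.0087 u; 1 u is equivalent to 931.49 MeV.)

Mass defect = 1635.72 MeV / (931.49 MeV/u) = 1.756025 u
Constituent mass = 95(1.007276) + 125(1.0087) = 221.778720 u
Nuclear mass = 221.778720 − 1.756025 = 220.022695 u ≈ 220.0227 u (to 4 decimal places)

220.0227 u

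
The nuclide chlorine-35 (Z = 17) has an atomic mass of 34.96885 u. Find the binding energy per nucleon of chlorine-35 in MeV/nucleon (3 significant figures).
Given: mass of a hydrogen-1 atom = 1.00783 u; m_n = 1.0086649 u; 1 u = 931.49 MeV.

8.52 MeV/nucleon

The nucleus contains 17 protons and 35 − 17 = 18 neutrons.
Σm = 17·m(¹H) + 18·m_n = 17.13311 + 18.1559682 = 35.2890782 u
Mass defect Δm = 35.2890782 − 34.96885 = 0.3202282 u
Binding energy = Δm·c² = 0.3202282 × 931.49 MeV/u = 298.289 MeV
BE/A = 298.289 MeV / 35 = 8.523 MeV/nucleon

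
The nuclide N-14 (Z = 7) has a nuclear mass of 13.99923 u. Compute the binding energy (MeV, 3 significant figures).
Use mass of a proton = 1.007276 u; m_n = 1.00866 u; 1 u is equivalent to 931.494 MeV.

The nucleus contains 7 protons and 14 − 7 = 7 neutrons.
Total constituent mass: 7 × 1.007276 + 7 × 1.00866 = 14.111552 u
The mass defect is 14.111552 − 13.99923 = 0.112322 u.
E_B = 0.112322 × 931.494 = 104.627 MeV

105 MeV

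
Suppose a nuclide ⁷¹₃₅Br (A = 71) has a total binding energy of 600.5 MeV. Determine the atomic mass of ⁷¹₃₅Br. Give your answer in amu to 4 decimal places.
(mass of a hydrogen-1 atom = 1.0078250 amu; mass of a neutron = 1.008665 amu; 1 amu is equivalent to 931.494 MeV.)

Mass defect = 600.5 MeV / (931.494 MeV/amu) = 0.644663 amu
Constituent mass = 35(1.0078250) + 36(1.008665) = 71.5858150 amu
Atomic mass = 71.5858150 − 0.644663 = 70.9411520 amu ≈ 70.9412 amu (to 4 decimal places)

70.9412 amu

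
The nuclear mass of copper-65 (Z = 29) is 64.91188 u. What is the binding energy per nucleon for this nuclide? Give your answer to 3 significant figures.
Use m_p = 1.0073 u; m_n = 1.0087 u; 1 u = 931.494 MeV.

8.78 MeV/nucleon

Total constituent mass: 29 × 1.0073 + 36 × 1.0087 = 65.5249 u
Δm = 65.5249 − 64.91188 = 0.61302 u
Binding energy = Δm·c² = 0.61302 × 931.494 MeV/u = 571.0245 MeV
BE/A = 571.0245 MeV / 65 = 8.78499 MeV/nucleon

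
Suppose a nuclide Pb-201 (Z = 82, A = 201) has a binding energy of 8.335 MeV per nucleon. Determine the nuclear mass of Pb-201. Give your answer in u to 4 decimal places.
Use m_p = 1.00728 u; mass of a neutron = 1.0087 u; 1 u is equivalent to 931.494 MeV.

200.8337 u

Total binding energy = 201 × 8.335 = 1675.335 MeV
Mass defect = 1675.335 MeV / (931.494 MeV/u) = 1.798546 u
Constituent mass = 82(1.00728) + 119(1.0087) = 202.63226 u
Nuclear mass = 202.63226 − 1.798546 = 200.833714 u ≈ 200.8337 u (to 4 decimal places)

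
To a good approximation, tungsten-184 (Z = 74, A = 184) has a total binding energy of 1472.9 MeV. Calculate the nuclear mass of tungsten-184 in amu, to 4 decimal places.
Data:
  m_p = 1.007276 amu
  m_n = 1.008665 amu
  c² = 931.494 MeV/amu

183.9104 amu

Mass defect = 1472.9 MeV / (931.494 MeV/amu) = 1.581223 amu
Constituent mass = 74(1.007276) + 110(1.008665) = 185.491574 amu
Nuclear mass = 185.491574 − 1.581223 = 183.910351 amu ≈ 183.9104 amu (to 4 decimal places)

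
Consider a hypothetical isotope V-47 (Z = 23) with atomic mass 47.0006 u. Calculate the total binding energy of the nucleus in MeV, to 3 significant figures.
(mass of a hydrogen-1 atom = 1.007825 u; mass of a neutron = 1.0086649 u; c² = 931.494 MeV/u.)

361 MeV

With 23 protons and 24 neutrons (A = 47):
Σm = 23·m(¹H) + 24·m_n = 23.179975 + 24.2079576 = 47.3879326 u
The mass defect is 47.3879326 − 47.0006 = 0.3873326 u.
Converting to energy: 0.3873326 u × 931.494 MeV/u = 360.798 MeV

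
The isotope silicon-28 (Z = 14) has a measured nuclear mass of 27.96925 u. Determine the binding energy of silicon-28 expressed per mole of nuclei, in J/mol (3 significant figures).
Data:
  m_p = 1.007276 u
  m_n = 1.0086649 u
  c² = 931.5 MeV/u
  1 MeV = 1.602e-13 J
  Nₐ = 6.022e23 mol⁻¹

Mass of separated nucleons = 14(1.007276) + 14(1.0086649) = 14.101864 + 14.1213086 = 28.2231726 u
The mass defect is 28.2231726 − 27.96925 = 0.2539226 u.
E_B = 0.2539226 × 931.5 = 236.529 MeV
Per nucleus in joules: 236.529 MeV × 1.602e-13 J/MeV = 3.7892e-11 J
Per mole: 3.7892e-11 J × 6.022e23 mol⁻¹ = 2.2819e+13 J/mol

2.28e+13 J/mol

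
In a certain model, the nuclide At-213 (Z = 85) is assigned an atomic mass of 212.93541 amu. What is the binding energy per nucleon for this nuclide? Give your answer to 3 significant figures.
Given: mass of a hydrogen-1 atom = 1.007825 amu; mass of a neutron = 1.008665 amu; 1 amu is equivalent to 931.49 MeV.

The nucleus contains 85 protons and 213 − 85 = 128 neutrons.
Total constituent mass: 85 × 1.007825 + 128 × 1.008665 = 214.774245 amu
Mass defect Δm = 214.774245 − 212.93541 = 1.838835 amu
E_B = 1.838835 × 931.49 = 1712.86 MeV
Per nucleon: 1712.86 / 213 = 8.042 MeV

8.04 MeV/nucleon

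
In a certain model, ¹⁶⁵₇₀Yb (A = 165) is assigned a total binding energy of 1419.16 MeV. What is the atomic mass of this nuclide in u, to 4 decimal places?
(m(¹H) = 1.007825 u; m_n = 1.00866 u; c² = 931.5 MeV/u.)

Mass defect = 1419.16 MeV / (931.5 MeV/u) = 1.523521 u
Constituent mass = 70(1.007825) + 95(1.00866) = 166.370450 u
Atomic mass = 166.370450 − 1.523521 = 164.846929 u ≈ 164.8469 u (to 4 decimal places)

164.8469 u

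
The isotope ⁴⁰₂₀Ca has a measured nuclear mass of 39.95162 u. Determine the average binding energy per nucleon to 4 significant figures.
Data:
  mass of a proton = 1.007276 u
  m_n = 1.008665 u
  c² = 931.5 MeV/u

Mass of separated nucleons = 20(1.007276) + 20(1.008665) = 20.145520 + 20.173300 = 40.318820 u
Δm = 40.318820 − 39.95162 = 0.367200 u
Converting to energy: 0.367200 u × 931.5 MeV/u = 342.047 MeV
BE/A = 342.047 MeV / 40 = 8.551 MeV/nucleon

8.551 MeV/nucleon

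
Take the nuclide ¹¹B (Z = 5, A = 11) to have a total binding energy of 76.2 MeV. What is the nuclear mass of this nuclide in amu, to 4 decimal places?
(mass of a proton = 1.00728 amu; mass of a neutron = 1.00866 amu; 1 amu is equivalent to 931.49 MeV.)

11.0066 amu

Mass defect = 76.2 MeV / (931.49 MeV/amu) = 0.081804 amu
Constituent mass = 5(1.00728) + 6(1.00866) = 11.08836 amu
Nuclear mass = 11.08836 − 0.081804 = 11.006556 amu ≈ 11.0066 amu (to 4 decimal places)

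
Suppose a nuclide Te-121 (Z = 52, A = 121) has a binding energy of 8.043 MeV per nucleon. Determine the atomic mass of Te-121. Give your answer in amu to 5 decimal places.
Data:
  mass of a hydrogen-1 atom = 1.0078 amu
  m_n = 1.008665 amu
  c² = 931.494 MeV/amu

120.95871 amu

Total binding energy = 121 × 8.043 = 973.203 MeV
Mass defect = 973.203 MeV / (931.494 MeV/amu) = 1.0447765 amu
Constituent mass = 52(1.0078) + 69(1.008665) = 122.003485 amu
Atomic mass = 122.003485 − 1.0447765 = 120.9587085 amu ≈ 120.95871 amu (to 5 decimal places)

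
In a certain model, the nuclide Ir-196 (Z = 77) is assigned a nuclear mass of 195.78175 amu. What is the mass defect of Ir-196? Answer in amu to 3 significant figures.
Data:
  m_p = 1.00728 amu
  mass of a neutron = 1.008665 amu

With 77 protons and 119 neutrons (A = 196):
Σm = 77·m_p + 119·m_n = 77.56056 + 120.031135 = 197.591695 amu
Δm = 197.591695 − 195.78175 = 1.809945 amu

1.81 amu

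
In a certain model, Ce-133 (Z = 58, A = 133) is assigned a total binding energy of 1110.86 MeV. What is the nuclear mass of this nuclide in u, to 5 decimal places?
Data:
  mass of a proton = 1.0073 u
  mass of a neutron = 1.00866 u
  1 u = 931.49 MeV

132.88034 u

Mass defect = 1110.86 MeV / (931.49 MeV/u) = 1.1925625 u
Constituent mass = 58(1.0073) + 75(1.00866) = 134.07290 u
Nuclear mass = 134.07290 − 1.1925625 = 132.8803375 u ≈ 132.88034 u (to 5 decimal places)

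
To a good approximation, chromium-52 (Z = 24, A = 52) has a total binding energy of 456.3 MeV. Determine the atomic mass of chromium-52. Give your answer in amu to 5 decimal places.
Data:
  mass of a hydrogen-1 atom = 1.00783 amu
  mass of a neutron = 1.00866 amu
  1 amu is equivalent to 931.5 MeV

51.94054 amu

Mass defect = 456.3 MeV / (931.5 MeV/amu) = 0.4898551 amu
Constituent mass = 24(1.00783) + 28(1.00866) = 52.43040 amu
Atomic mass = 52.43040 − 0.4898551 = 51.9405449 amu ≈ 51.94054 amu (to 5 decimal places)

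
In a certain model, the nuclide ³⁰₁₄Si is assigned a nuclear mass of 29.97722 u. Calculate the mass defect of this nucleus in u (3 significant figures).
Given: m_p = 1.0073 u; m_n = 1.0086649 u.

The nucleus contains 14 protons and 30 − 14 = 16 neutrons.
Mass of separated nucleons = 14(1.0073) + 16(1.0086649) = 14.1022 + 16.1386384 = 30.2408384 u
The mass defect is 30.2408384 − 29.97722 = 0.2636184 u.

0.264 u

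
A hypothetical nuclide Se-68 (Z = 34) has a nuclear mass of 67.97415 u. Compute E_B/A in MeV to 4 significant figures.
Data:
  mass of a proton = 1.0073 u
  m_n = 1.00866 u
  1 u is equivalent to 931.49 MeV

7.787 MeV/nucleon

Σm = 34·m_p + 34·m_n = 34.2482 + 34.29444 = 68.54264 u
Mass defect Δm = 68.54264 − 67.97415 = 0.56849 u
Converting to energy: 0.56849 u × 931.49 MeV/u = 529.543 MeV
BE/A = 529.543 MeV / 68 = 7.787 MeV/nucleon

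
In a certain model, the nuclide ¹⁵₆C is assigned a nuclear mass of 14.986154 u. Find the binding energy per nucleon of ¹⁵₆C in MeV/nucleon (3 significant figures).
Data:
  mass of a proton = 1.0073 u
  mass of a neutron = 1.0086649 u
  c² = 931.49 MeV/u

8.42 MeV/nucleon

With 6 protons and 9 neutrons (A = 15):
Total constituent mass: 6 × 1.0073 + 9 × 1.0086649 = 15.1217841 u
Δm = 15.1217841 − 14.986154 = 0.1356301 u
Converting to energy: 0.1356301 u × 931.49 MeV/u = 126.338 MeV
BE/A = 126.338 MeV / 15 = 8.423 MeV/nucleon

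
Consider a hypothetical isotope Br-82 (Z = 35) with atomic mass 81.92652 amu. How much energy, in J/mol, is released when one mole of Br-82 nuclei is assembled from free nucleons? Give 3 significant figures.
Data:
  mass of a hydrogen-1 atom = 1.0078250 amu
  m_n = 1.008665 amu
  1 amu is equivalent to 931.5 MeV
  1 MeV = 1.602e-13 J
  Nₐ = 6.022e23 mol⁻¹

6.78e+13 J/mol

Total constituent mass: 35 × 1.0078250 + 47 × 1.008665 = 82.6811300 amu
Mass defect Δm = 82.6811300 − 81.92652 = 0.7546100 amu
Converting to energy: 0.7546100 amu × 931.5 MeV/amu = 702.919 MeV
Per nucleus in joules: 702.919 MeV × 1.602e-13 J/MeV = 1.1261e-10 J
Per mole: 1.1261e-10 J × 6.022e23 mol⁻¹ = 6.7814e+13 J/mol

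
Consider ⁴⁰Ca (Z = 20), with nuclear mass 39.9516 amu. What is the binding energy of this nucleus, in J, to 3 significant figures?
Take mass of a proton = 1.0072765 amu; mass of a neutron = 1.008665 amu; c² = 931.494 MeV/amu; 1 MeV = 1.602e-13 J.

The nucleus contains 20 protons and 40 − 20 = 20 neutrons.
Total constituent mass: 20 × 1.0072765 + 20 × 1.008665 = 40.3188300 amu
Mass defect Δm = 40.3188300 − 39.9516 = 0.3672300 amu
Converting to energy: 0.3672300 amu × 931.494 MeV/amu = 342.073 MeV
In joules: 342.073 MeV × 1.602e-13 J/MeV = 5.4800e-11 J

5.48e-11 J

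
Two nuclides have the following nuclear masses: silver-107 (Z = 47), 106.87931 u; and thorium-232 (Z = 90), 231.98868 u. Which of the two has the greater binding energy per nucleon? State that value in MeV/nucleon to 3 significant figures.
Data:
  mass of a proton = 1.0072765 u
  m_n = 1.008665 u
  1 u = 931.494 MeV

silver-107: Σm = 47(1.0072765) + 60(1.008665) = 107.8618955 u; Δm = 0.9825855 u; E_B = 915.27 MeV; E_B/A = 8.554 MeV
thorium-232: Σm = 90(1.0072765) + 142(1.008665) = 233.8853150 u; Δm = 1.8966350 u; E_B = 1766.7 MeV; E_B/A = 7.615 MeV
silver-107 has the higher binding energy per nucleon, so it is the more tightly bound nucleus.

silver-107; 8.55 MeV/nucleon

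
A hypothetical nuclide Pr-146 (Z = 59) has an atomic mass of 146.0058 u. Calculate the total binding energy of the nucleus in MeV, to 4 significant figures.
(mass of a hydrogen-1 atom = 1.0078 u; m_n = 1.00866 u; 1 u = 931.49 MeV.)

1125 MeV

Total constituent mass: 59 × 1.0078 + 87 × 1.00866 = 147.21362 u
Mass defect Δm = 147.21362 − 146.0058 = 1.20782 u
Converting to energy: 1.20782 u × 931.49 MeV/u = 1125.07 MeV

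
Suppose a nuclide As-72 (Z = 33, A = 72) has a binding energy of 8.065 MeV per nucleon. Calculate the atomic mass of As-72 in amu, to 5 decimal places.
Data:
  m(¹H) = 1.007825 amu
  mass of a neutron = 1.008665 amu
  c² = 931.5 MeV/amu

71.97278 amu

Total binding energy = 72 × 8.065 = 580.680 MeV
Mass defect = 580.680 MeV / (931.5 MeV/amu) = 0.6233816 amu
Constituent mass = 33(1.007825) + 39(1.008665) = 72.596160 amu
Atomic mass = 72.596160 − 0.6233816 = 71.9727784 amu ≈ 71.97278 amu (to 5 decimal places)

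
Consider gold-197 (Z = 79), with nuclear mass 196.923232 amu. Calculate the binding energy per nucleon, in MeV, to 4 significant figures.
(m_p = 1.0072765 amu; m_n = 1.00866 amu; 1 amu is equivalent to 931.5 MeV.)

Z = 79, so N = A − Z = 197 − 79 = 118.
Mass of separated nucleons = 79(1.0072765) + 118(1.00866) = 79.5748435 + 119.02188 = 198.5967235 amu
Δm = 198.5967235 − 196.923232 = 1.6734915 amu
Converting to energy: 1.6734915 amu × 931.5 MeV/amu = 1558.86 MeV
Per nucleon: 1558.86 / 197 = 7.913 MeV

7.913 MeV/nucleon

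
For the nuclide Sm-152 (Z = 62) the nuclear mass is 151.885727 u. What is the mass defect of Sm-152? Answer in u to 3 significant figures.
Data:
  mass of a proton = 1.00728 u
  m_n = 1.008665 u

1.35 u

The nucleus contains 62 protons and 152 − 62 = 90 neutrons.
Total constituent mass: 62 × 1.00728 + 90 × 1.008665 = 153.231210 u
Mass defect Δm = 153.231210 − 151.885727 = 1.345483 u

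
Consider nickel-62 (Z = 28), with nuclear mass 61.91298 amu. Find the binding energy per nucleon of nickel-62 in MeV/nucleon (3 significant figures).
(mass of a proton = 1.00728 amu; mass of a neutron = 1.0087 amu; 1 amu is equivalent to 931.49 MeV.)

8.81 MeV/nucleon

Z = 28, so N = A − Z = 62 − 28 = 34.
Total constituent mass: 28 × 1.00728 + 34 × 1.0087 = 62.49964 amu
Δm = 62.49964 − 61.91298 = 0.58666 amu
Converting to energy: 0.58666 amu × 931.49 MeV/amu = 546.468 MeV
Per nucleon: 546.468 / 62 = 8.814 MeV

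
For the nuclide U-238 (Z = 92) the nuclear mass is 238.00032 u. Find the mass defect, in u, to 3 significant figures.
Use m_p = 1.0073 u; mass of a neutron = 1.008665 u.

Mass of separated nucleons = 92(1.0073) + 146(1.008665) = 92.6716 + 147.265090 = 239.936690 u
Mass defect Δm = 239.936690 − 238.00032 = 1.936370 u

1.94 u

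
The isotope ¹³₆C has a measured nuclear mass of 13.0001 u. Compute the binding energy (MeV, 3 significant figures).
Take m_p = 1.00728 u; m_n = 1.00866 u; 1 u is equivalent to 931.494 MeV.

The nucleus contains 6 protons and 13 − 6 = 7 neutrons.
Σm = 6·m_p + 7·m_n = 6.04368 + 7.06062 = 13.10430 u
The mass defect is 13.10430 − 13.0001 = 0.10420 u.
E_B = 0.10420 × 931.494 = 97.0617 MeV

97.1 MeV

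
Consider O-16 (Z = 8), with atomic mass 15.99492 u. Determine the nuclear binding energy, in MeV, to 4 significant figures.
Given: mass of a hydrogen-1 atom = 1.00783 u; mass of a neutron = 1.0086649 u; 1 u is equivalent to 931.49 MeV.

The nucleus contains 8 protons and 16 − 8 = 8 neutrons.
Σm = 8·m(¹H) + 8·m_n = 8.06264 + 8.0693192 = 16.1319592 u
Mass defect Δm = 16.1319592 − 15.99492 = 0.1370392 u
E_B = 0.1370392 × 931.49 = 127.651 MeV

127.7 MeV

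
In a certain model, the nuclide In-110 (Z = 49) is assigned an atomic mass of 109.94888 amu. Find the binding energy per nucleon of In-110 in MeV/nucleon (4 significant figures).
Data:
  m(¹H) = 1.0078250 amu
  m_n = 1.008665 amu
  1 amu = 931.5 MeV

Σm = 49·m(¹H) + 61·m_n = 49.3834250 + 61.528565 = 110.9119900 amu
Mass defect Δm = 110.9119900 − 109.94888 = 0.9631100 amu
Converting to energy: 0.9631100 amu × 931.5 MeV/amu = 897.137 MeV
BE/A = 897.137 MeV / 110 = 8.156 MeV/nucleon

8.156 MeV/nucleon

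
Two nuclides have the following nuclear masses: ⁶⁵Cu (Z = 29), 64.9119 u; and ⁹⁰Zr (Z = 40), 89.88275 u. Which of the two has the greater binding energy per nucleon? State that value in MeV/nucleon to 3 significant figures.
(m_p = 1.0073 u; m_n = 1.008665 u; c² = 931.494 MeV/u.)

⁶⁵Cu; 8.77 MeV/nucleon

⁶⁵Cu: Σm = 29(1.0073) + 36(1.008665) = 65.523640 u; Δm = 0.611740 u; E_B = 569.83 MeV; E_B/A = 8.767 MeV
⁹⁰Zr: Σm = 40(1.0073) + 50(1.008665) = 90.725250 u; Δm = 0.842500 u; E_B = 784.78 MeV; E_B/A = 8.720 MeV
⁶⁵Cu has the higher binding energy per nucleon, so it is the more tightly bound nucleus.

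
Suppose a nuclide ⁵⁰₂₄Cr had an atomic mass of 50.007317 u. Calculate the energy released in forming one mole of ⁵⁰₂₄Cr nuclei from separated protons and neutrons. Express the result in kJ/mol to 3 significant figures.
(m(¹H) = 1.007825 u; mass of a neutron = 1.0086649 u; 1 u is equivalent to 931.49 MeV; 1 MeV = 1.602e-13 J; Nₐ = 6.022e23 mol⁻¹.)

Z = 24, so N = A − Z = 50 − 24 = 26.
Σm = 24·m(¹H) + 26·m_n = 24.187800 + 26.2252874 = 50.4130874 u
Mass defect Δm = 50.4130874 − 50.007317 = 0.4057704 u
Binding energy = Δm·c² = 0.4057704 × 931.49 MeV/u = 377.971 MeV
Per nucleus in joules: 377.971 MeV × 1.602e-13 J/MeV = 6.0551e-11 J
Per mole: 6.0551e-11 J × 6.022e23 mol⁻¹ = 3.6464e+13 J/mol

3.65e+10 kJ/mol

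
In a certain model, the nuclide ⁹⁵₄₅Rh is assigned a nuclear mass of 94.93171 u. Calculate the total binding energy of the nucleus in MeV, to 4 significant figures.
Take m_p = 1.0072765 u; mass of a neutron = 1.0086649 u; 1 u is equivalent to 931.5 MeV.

Mass of separated nucleons = 45(1.0072765) + 50(1.0086649) = 45.3274425 + 50.4332450 = 95.7606875 u
Mass defect Δm = 95.7606875 − 94.93171 = 0.8289775 u
E_B = 0.8289775 × 931.5 = 772.193 MeV

772.2 MeV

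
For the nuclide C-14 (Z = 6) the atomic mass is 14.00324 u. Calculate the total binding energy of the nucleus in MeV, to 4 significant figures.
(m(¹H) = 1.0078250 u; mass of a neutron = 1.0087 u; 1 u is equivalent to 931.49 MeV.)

Z = 6, so N = A − Z = 14 − 6 = 8.
Mass of separated nucleons = 6(1.0078250) + 8(1.0087) = 6.0469500 + 8.0696 = 14.1165500 u
The mass defect is 14.1165500 − 14.00324 = 0.1133100 u.
Binding energy = Δm·c² = 0.1133100 × 931.49 MeV/u = 105.547 MeV

105.5 MeV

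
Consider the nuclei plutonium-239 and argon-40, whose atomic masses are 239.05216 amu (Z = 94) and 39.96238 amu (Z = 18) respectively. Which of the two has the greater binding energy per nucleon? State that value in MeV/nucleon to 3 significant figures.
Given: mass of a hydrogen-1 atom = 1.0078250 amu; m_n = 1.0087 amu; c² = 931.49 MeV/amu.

argon-40; 8.61 MeV/nucleon

plutonium-239: Σm = 94(1.0078250) + 145(1.0087) = 240.9970500 amu; Δm = 1.9448900 amu; E_B = 1811.6 MeV; E_B/A = 7.580 MeV
argon-40: Σm = 18(1.0078250) + 22(1.0087) = 40.3322500 amu; Δm = 0.3698700 amu; E_B = 344.53 MeV; E_B/A = 8.613 MeV
argon-40 has the higher binding energy per nucleon, so it is the more tightly bound nucleus.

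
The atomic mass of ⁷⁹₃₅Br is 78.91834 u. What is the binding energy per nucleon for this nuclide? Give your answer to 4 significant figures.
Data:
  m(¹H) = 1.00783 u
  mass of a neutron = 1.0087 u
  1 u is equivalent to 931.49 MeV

The nucleus contains 35 protons and 79 − 35 = 44 neutrons.
Total constituent mass: 35 × 1.00783 + 44 × 1.0087 = 79.65685 u
The mass defect is 79.65685 − 78.91834 = 0.73851 u.
E_B = 0.73851 × 931.49 = 687.915 MeV
BE/A = 687.915 MeV / 79 = 8.708 MeV/nucleon

8.708 MeV/nucleon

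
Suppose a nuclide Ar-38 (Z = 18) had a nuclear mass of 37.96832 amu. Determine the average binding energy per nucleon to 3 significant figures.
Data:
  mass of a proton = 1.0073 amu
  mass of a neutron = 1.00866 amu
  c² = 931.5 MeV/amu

8.24 MeV/nucleon

Σm = 18·m_p + 20·m_n = 18.1314 + 20.17320 = 38.30460 amu
Δm = 38.30460 − 37.96832 = 0.33628 amu
E_B = 0.33628 × 931.5 = 313.245 MeV
Dividing by A = 38 gives 8.243 MeV per nucleon.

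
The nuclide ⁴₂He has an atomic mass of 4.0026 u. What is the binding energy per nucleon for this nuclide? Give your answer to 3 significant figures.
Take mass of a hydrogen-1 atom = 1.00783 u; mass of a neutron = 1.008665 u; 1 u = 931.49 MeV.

Z = 2, so N = A − Z = 4 − 2 = 2.
Mass of separated nucleons = 2(1.00783) + 2(1.008665) = 2.01566 + 2.017330 = 4.032990 u
Mass defect Δm = 4.032990 − 4.0026 = 0.030390 u
Converting to energy: 0.030390 u × 931.49 MeV/u = 28.3080 MeV
BE/A = 28.3080 MeV / 4 = 7.077 MeV/nucleon

7.08 MeV/nucleon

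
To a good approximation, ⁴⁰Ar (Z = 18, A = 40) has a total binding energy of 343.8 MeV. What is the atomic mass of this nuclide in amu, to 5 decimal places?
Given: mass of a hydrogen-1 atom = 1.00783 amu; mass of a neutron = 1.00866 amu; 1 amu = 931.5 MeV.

Mass defect = 343.8 MeV / (931.5 MeV/amu) = 0.3690821 amu
Constituent mass = 18(1.00783) + 22(1.00866) = 40.33146 amu
Atomic mass = 40.33146 − 0.3690821 = 39.9623779 amu ≈ 39.96238 amu (to 5 decimal places)

39.96238 amu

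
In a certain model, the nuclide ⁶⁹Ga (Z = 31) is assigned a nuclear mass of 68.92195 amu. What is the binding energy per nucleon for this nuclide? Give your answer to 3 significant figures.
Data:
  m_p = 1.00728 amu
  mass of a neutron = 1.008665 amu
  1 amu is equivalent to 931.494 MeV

Total constituent mass: 31 × 1.00728 + 38 × 1.008665 = 69.554950 amu
Mass defect Δm = 69.554950 − 68.92195 = 0.633000 amu
Converting to energy: 0.633000 amu × 931.494 MeV/amu = 589.636 MeV
Per nucleon: 589.636 / 69 = 8.545 MeV

8.55 MeV/nucleon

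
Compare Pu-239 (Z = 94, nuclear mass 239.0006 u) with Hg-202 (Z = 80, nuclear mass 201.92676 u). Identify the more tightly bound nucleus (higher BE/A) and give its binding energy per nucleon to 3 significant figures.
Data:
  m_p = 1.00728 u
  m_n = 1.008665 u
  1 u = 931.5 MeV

Pu-239: Σm = 94(1.00728) + 145(1.008665) = 240.940745 u; Δm = 1.940145 u; E_B = 1807.2 MeV; E_B/A = 7.562 MeV
Hg-202: Σm = 80(1.00728) + 122(1.008665) = 203.639530 u; Δm = 1.712770 u; E_B = 1595.4 MeV; E_B/A = 7.898 MeV
Hg-202 has the higher binding energy per nucleon, so it is the more tightly bound nucleus.

Hg-202; 7.90 MeV/nucleon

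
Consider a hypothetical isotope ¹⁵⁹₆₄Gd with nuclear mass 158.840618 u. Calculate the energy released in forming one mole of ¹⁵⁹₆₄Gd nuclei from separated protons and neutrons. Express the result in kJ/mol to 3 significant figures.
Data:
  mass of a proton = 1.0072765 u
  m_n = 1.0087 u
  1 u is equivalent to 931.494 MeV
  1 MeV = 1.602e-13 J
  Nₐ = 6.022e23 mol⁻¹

1.30e+11 kJ/mol

With 64 protons and 95 neutrons (A = 159):
Mass of separated nucleons = 64(1.0072765) + 95(1.0087) = 64.4656960 + 95.8265 = 160.2921960 u
Δm = 160.2921960 − 158.840618 = 1.4515780 u
Converting to energy: 1.4515780 u × 931.494 MeV/u = 1352.14 MeV
Per nucleus in joules: 1352.14 MeV × 1.602e-13 J/MeV = 2.1661e-10 J
Per mole: 2.1661e-10 J × 6.022e23 mol⁻¹ = 1.3044e+14 J/mol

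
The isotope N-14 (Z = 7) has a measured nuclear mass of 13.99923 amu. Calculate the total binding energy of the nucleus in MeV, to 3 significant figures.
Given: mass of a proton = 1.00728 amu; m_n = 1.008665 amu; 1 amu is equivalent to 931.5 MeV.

Σm = 7·m_p + 7·m_n = 7.05096 + 7.060655 = 14.111615 amu
Mass defect Δm = 14.111615 − 13.99923 = 0.112385 amu
Binding energy = Δm·c² = 0.112385 × 931.5 MeV/amu = 104.687 MeV

105 MeV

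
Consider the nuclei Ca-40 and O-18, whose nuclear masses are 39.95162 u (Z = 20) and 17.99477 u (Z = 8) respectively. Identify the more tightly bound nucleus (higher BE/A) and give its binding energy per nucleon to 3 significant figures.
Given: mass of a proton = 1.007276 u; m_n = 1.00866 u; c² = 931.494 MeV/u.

Ca-40; 8.55 MeV/nucleon

Ca-40: Σm = 20(1.007276) + 20(1.00866) = 40.318720 u; Δm = 0.367100 u; E_B = 341.95 MeV; E_B/A = 8.549 MeV
O-18: Σm = 8(1.007276) + 10(1.00866) = 18.144808 u; Δm = 0.150038 u; E_B = 139.76 MeV; E_B/A = 7.764 MeV
Ca-40 has the higher binding energy per nucleon, so it is the more tightly bound nucleus.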